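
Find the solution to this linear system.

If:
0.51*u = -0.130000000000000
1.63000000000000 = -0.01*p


Then:
p = -163.00
u = -0.25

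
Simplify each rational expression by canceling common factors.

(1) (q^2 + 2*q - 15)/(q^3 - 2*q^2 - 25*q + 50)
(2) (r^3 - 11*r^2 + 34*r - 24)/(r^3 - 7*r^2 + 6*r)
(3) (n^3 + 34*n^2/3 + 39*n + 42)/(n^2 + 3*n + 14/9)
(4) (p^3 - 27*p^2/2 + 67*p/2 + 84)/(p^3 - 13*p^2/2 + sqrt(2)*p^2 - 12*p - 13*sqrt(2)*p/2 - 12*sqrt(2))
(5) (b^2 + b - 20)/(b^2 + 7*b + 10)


(1) = (q - 3)/(q^2 - 7*q + 10)
(2) = (r - 4)/r
(3) = (3*n^2 + 27*n + 54)/(3*n + 2)
(4) = (4*p - 28)/(4*p + 4*sqrt(2))
(5) = (b - 4)/(b + 2)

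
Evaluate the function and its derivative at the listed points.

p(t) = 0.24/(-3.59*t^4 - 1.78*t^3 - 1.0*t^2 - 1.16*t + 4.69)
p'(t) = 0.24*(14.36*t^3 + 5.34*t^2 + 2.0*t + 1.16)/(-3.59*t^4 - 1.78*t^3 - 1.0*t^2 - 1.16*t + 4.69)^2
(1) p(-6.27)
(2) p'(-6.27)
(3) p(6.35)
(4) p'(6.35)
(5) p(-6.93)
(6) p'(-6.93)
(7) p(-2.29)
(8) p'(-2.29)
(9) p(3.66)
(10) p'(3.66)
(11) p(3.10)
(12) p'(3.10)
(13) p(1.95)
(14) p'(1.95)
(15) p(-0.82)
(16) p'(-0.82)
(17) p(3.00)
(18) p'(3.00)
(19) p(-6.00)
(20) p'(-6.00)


(1) = -0.00
(2) = -0.00
(3) = -0.00
(4) = 0.00
(5) = -0.00
(6) = -0.00
(7) = -0.00
(8) = -0.01
(9) = -0.00
(10) = 0.00
(11) = -0.00
(12) = 0.00
(13) = -0.00
(14) = 0.01
(15) = 0.06
(16) = -0.06
(17) = -0.00
(18) = 0.00
(19) = -0.00
(20) = -0.00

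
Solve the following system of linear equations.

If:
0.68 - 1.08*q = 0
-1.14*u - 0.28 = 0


Then:
q = 0.63
u = -0.25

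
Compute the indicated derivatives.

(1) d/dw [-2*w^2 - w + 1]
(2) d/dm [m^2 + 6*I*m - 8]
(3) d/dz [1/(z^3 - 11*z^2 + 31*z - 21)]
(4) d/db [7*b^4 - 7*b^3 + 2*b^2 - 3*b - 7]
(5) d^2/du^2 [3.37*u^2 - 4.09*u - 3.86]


(1) = -4*w - 1
(2) = 2*m + 6*I
(3) = (-3*z^2 + 22*z - 31)/(z^3 - 11*z^2 + 31*z - 21)^2
(4) = 28*b^3 - 21*b^2 + 4*b - 3
(5) = 6.74000000000000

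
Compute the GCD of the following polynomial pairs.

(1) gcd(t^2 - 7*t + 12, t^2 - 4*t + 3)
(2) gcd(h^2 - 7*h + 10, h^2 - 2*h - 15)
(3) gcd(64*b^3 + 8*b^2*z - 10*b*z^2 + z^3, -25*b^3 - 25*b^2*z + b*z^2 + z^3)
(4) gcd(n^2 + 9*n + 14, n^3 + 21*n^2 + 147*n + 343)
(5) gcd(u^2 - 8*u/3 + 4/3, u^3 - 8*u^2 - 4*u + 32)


(1) = gcd((t - 4)*(t - 3), (t - 3)*(t - 1)) = t - 3
(2) = gcd((h - 5)*(h - 2), (h - 5)*(h + 3)) = h - 5
(3) = 1
(4) = gcd((n + 2)*(n + 7), (n + 7)^3) = n + 7
(5) = gcd((u - 2)*(u - 2/3), (u - 8)*(u - 2)*(u + 2)) = u - 2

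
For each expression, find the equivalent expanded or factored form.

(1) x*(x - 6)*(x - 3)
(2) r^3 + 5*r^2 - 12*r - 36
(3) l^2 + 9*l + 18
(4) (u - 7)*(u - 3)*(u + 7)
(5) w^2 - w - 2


(1) = x^3 - 9*x^2 + 18*x
(2) = (r - 3)*(r + 2)*(r + 6)
(3) = (l + 3)*(l + 6)
(4) = u^3 - 3*u^2 - 49*u + 147
(5) = (w - 2)*(w + 1)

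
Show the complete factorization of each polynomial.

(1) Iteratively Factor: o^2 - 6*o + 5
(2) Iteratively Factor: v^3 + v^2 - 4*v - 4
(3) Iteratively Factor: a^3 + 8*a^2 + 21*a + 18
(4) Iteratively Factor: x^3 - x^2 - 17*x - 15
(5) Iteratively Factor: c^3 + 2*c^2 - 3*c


(1) = (o - 5)*(o - 1)
(2) = (v - 2)*(v^2 + 3*v + 2) = (v - 2)*(v + 1)*(v + 2)
(3) = (a + 3)*(a^2 + 5*a + 6) = (a + 3)^2*(a + 2)
(4) = (x + 1)*(x^2 - 2*x - 15) = (x + 1)*(x + 3)*(x - 5)
(5) = (c + 3)*(c^2 - c) = (c - 1)*(c + 3)*(c)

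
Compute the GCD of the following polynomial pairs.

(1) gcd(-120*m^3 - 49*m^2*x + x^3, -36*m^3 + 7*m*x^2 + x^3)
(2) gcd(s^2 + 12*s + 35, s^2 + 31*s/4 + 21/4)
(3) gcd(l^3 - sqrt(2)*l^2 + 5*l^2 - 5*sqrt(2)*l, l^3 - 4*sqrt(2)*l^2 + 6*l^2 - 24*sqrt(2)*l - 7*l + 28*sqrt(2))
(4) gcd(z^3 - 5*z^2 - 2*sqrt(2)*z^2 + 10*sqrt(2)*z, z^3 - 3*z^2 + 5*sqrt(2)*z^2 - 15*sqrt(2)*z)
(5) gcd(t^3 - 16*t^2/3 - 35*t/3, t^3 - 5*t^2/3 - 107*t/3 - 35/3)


(1) = 3*m + x
(2) = s + 7
(3) = 1
(4) = gcd(z*(z - 5)*(z - 2*sqrt(2)), z*(z - 3)*(z + 5*sqrt(2))) = z
(5) = t - 7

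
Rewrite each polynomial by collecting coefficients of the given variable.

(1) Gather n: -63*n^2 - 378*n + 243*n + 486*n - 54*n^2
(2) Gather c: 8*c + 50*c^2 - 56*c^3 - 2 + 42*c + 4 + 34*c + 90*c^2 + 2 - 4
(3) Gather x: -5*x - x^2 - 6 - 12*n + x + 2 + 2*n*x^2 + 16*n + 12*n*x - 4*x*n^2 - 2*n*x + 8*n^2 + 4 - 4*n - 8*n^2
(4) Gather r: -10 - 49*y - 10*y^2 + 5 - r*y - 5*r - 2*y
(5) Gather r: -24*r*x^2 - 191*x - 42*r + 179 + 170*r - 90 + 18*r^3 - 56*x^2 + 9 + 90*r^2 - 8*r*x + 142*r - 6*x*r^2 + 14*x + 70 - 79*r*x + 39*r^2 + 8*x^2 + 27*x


(1) = -117*n^2 + 351*n
(2) = -56*c^3 + 140*c^2 + 84*c
(3) = x^2*(2*n - 1) + x*(-4*n^2 + 10*n - 4)
(4) = r*(-y - 5) - 10*y^2 - 51*y - 5
(5) = 18*r^3 + r^2*(129 - 6*x) + r*(-24*x^2 - 87*x + 270) - 48*x^2 - 150*x + 168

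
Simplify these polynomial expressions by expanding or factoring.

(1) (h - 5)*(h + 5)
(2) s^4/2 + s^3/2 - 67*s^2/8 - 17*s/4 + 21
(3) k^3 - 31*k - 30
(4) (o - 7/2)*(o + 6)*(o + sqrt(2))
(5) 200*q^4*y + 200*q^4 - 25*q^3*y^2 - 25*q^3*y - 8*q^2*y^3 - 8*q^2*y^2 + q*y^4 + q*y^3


(1) = h^2 - 25
(2) = (s/2 + 1)*(s - 7/2)*(s - 3/2)*(s + 4)
(3) = (k - 6)*(k + 1)*(k + 5)
(4) = o^3 + sqrt(2)*o^2 + 5*o^2/2 - 21*o + 5*sqrt(2)*o/2 - 21*sqrt(2)
(5) = (-8*q + y)*(-5*q + y)*(5*q + y)*(q*y + q)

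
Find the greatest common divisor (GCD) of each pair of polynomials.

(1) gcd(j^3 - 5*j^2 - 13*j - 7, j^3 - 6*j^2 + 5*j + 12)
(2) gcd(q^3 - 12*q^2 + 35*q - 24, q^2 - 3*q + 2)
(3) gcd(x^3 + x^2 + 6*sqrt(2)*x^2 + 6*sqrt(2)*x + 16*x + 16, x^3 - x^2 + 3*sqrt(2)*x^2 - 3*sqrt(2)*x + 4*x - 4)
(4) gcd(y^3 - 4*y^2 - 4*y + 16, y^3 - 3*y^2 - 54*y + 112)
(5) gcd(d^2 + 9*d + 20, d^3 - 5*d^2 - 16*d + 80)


(1) = gcd((j - 7)*(j + 1)^2, (j - 4)*(j - 3)*(j + 1)) = j + 1
(2) = gcd((q - 8)*(q - 3)*(q - 1), (q - 2)*(q - 1)) = q - 1
(3) = gcd((x + 1)*(x + 2*sqrt(2))*(x + 4*sqrt(2)), (x - 1)*(x + sqrt(2))*(x + 2*sqrt(2))) = x + 2*sqrt(2)
(4) = y - 2
(5) = d + 4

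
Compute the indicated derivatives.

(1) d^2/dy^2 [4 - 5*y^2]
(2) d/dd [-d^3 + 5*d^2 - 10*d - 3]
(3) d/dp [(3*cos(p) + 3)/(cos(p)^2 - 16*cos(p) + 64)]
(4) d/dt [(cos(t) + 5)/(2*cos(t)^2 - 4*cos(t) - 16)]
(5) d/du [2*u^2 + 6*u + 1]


(1) = -10
(2) = -3*d^2 + 10*d - 10
(3) = 3*(cos(p) + 10)*sin(p)/(cos(p) - 8)^3
(4) = (cos(t)^2 + 10*cos(t) - 2)*sin(t)/(2*(sin(t)^2 + 2*cos(t) + 7)^2)
(5) = 4*u + 6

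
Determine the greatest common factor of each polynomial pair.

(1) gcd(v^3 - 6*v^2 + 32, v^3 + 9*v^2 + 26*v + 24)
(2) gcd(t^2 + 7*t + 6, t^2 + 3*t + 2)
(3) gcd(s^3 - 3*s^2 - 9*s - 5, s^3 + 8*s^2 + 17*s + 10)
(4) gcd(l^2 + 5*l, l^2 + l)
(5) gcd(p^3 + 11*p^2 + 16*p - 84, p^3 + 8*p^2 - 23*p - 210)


(1) = v + 2
(2) = gcd((t + 1)*(t + 6), (t + 1)*(t + 2)) = t + 1
(3) = s + 1
(4) = gcd(l*(l + 5), l*(l + 1)) = l
(5) = gcd((p - 2)*(p + 6)*(p + 7), (p - 5)*(p + 6)*(p + 7)) = p^2 + 13*p + 42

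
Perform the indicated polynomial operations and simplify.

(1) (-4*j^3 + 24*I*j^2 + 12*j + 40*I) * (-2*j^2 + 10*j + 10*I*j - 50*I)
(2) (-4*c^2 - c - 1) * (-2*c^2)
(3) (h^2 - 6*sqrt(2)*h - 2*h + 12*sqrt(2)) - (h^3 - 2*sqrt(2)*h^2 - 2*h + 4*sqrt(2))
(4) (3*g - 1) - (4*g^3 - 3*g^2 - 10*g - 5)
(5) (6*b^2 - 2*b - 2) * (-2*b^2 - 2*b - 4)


(1) = 8*j^5 - 40*j^4 - 88*I*j^4 - 264*j^3 + 440*I*j^3 + 1320*j^2 + 40*I*j^2 - 400*j - 200*I*j + 2000
(2) = 8*c^4 + 2*c^3 + 2*c^2
(3) = -h^3 + h^2 + 2*sqrt(2)*h^2 - 6*sqrt(2)*h + 8*sqrt(2)
(4) = -4*g^3 + 3*g^2 + 13*g + 4
(5) = -12*b^4 - 8*b^3 - 16*b^2 + 12*b + 8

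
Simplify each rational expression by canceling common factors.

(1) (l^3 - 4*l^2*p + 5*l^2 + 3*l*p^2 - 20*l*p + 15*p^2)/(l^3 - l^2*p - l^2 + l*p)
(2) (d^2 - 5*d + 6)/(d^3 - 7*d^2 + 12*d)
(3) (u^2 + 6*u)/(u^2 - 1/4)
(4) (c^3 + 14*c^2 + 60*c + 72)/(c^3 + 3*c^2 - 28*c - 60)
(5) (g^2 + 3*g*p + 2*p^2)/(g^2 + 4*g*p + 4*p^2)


(1) = (l^2 - 3*l*p + 5*l - 15*p)/(l^2 - l)
(2) = (d - 2)/(d^2 - 4*d)
(3) = (4*u^2 + 24*u)/(4*u^2 - 1)
(4) = (c + 6)/(c - 5)
(5) = (g + p)/(g + 2*p)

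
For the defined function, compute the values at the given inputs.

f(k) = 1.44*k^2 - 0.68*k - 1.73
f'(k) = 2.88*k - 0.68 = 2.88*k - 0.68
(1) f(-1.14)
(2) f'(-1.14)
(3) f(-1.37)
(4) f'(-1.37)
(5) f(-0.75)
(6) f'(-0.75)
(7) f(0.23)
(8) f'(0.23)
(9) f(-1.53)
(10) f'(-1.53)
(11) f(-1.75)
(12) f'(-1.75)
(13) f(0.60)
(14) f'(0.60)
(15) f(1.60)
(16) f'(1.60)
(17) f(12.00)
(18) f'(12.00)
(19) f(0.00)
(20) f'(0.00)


(1) = 0.92
(2) = -3.96
(3) = 1.90
(4) = -4.63
(5) = -0.41
(6) = -2.84
(7) = -1.81
(8) = -0.02
(9) = 2.68
(10) = -5.09
(11) = 3.87
(12) = -5.72
(13) = -1.62
(14) = 1.05
(15) = 0.87
(16) = 3.93
(17) = 197.47
(18) = 33.88
(19) = -1.73
(20) = -0.68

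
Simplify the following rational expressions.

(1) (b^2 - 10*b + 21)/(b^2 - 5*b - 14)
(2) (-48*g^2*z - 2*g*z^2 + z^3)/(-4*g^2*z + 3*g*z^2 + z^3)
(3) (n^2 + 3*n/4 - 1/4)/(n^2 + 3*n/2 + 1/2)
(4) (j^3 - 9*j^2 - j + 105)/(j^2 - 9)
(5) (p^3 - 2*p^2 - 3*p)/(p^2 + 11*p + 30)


(1) = (b - 3)/(b + 2)
(2) = (-48*g^2 - 2*g*z + z^2)/(-4*g^2 + 3*g*z + z^2)
(3) = (4*n - 1)/(4*n + 2)
(4) = (j^2 - 12*j + 35)/(j - 3)
(5) = (p^3 - 2*p^2 - 3*p)/(p^2 + 11*p + 30)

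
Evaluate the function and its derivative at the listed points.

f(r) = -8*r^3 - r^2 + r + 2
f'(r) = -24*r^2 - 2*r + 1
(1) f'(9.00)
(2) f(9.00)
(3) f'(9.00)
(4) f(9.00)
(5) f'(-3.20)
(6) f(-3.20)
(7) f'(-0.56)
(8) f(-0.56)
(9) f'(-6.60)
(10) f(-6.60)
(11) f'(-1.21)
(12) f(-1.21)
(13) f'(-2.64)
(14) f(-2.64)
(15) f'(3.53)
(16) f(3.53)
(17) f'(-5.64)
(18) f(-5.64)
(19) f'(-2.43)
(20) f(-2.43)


(1) = -1961.00
(2) = -5902.00
(3) = -1961.00
(4) = -5902.00
(5) = -238.36
(6) = 250.70
(7) = -5.41
(8) = 2.53
(9) = -1031.24
(10) = 2251.81
(11) = -31.72
(12) = 13.50
(13) = -160.99
(14) = 139.59
(15) = -305.12
(16) = -358.83
(17) = -751.15
(18) = 1399.80
(19) = -135.86
(20) = 108.46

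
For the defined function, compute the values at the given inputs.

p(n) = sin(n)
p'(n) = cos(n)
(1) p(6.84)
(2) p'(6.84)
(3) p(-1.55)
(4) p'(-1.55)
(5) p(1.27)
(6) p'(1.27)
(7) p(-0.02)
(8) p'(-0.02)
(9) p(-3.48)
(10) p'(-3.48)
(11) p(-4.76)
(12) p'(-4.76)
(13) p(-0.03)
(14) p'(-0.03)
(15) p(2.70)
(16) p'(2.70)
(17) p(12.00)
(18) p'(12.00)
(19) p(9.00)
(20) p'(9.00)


(1) = 0.53
(2) = 0.85
(3) = -1.00
(4) = 0.02
(5) = 0.96
(6) = 0.30
(7) = -0.02
(8) = 1.00
(9) = 0.33
(10) = -0.94
(11) = 1.00
(12) = 0.05
(13) = -0.03
(14) = 1.00
(15) = 0.43
(16) = -0.90
(17) = -0.54
(18) = 0.84
(19) = 0.41
(20) = -0.91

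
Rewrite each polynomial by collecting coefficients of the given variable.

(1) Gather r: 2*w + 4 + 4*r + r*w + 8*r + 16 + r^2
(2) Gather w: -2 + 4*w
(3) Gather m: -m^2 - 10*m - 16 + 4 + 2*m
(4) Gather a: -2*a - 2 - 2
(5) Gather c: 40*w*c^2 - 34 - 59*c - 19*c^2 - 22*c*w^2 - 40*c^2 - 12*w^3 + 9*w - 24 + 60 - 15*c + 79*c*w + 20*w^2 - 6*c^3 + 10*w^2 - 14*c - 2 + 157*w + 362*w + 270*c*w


(1) = r^2 + r*(w + 12) + 2*w + 20
(2) = 4*w - 2
(3) = -m^2 - 8*m - 12
(4) = -2*a - 4
(5) = -6*c^3 + c^2*(40*w - 59) + c*(-22*w^2 + 349*w - 88) - 12*w^3 + 30*w^2 + 528*w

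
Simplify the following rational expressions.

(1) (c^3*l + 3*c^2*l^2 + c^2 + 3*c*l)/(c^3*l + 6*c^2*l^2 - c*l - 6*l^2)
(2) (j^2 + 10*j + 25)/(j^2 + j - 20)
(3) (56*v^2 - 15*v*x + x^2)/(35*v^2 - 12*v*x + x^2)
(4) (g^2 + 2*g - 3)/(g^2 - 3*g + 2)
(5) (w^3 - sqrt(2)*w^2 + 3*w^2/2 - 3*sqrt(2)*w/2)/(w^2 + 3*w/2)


(1) = (c^3*l + 3*c^2*l^2 + c^2 + 3*c*l)/(c^3*l + 6*c^2*l^2 - c*l - 6*l^2)
(2) = (j + 5)/(j - 4)
(3) = (-8*v + x)/(-5*v + x)
(4) = (g + 3)/(g - 2)
(5) = w - sqrt(2)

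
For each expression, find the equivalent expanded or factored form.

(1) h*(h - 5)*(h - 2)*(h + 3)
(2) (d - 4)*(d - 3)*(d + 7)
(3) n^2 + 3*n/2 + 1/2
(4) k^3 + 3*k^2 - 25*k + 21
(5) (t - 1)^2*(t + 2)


(1) = h^4 - 4*h^3 - 11*h^2 + 30*h
(2) = d^3 - 37*d + 84
(3) = (n + 1/2)*(n + 1)
(4) = (k - 3)*(k - 1)*(k + 7)
(5) = t^3 - 3*t + 2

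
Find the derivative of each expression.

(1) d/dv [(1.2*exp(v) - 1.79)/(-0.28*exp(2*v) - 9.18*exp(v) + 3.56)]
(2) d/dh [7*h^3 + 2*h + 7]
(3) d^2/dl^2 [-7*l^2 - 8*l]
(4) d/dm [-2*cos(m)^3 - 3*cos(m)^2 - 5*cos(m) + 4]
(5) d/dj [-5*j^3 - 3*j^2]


(1) = (0.336*exp(2*v) - 1.0024*exp(v) - 12.1602)*exp(v)/(0.0784*exp(4*v) + 5.1408*exp(3*v) + 82.2788*exp(2*v) - 65.3616*exp(v) + 12.6736)
(2) = 21*h^2 + 2
(3) = -14
(4) = (6*cos(m)^2 + 6*cos(m) + 5)*sin(m)
(5) = 3*j*(-5*j - 2)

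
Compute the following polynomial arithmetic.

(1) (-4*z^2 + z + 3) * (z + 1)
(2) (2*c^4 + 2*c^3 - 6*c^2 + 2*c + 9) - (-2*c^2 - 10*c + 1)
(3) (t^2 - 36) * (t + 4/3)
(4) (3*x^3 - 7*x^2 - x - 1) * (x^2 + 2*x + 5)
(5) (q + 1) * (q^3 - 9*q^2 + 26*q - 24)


(1) = -4*z^3 - 3*z^2 + 4*z + 3
(2) = 2*c^4 + 2*c^3 - 4*c^2 + 12*c + 8
(3) = t^3 + 4*t^2/3 - 36*t - 48
(4) = 3*x^5 - x^4 - 38*x^2 - 7*x - 5
(5) = q^4 - 8*q^3 + 17*q^2 + 2*q - 24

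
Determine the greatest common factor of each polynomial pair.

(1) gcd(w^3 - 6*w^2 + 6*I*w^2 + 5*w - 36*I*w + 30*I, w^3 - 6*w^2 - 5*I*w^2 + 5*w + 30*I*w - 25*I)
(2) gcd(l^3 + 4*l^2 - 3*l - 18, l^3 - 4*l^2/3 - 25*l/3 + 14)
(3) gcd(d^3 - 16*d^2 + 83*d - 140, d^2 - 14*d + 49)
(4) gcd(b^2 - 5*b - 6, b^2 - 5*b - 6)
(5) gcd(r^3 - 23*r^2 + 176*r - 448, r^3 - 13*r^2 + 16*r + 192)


(1) = w^2 - 6*w + 5
(2) = gcd((l - 2)*(l + 3)^2, (l - 7/3)*(l - 2)*(l + 3)) = l^2 + l - 6
(3) = d - 7
(4) = gcd((b - 6)*(b + 1), (b - 6)*(b + 1)) = b^2 - 5*b - 6
(5) = r^2 - 16*r + 64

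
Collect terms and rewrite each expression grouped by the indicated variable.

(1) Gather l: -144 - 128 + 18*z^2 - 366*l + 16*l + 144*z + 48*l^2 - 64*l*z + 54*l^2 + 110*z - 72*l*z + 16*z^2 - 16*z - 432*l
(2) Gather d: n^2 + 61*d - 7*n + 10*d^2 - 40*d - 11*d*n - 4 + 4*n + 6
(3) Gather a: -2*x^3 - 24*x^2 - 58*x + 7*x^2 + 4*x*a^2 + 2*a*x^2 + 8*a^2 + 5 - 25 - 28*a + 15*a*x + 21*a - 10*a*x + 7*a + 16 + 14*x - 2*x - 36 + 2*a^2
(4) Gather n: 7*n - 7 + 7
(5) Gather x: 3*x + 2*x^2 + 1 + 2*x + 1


(1) = 102*l^2 + l*(-136*z - 782) + 34*z^2 + 238*z - 272
(2) = 10*d^2 + d*(21 - 11*n) + n^2 - 3*n + 2
(3) = a^2*(4*x + 10) + a*(2*x^2 + 5*x) - 2*x^3 - 17*x^2 - 46*x - 40
(4) = 7*n
(5) = 2*x^2 + 5*x + 2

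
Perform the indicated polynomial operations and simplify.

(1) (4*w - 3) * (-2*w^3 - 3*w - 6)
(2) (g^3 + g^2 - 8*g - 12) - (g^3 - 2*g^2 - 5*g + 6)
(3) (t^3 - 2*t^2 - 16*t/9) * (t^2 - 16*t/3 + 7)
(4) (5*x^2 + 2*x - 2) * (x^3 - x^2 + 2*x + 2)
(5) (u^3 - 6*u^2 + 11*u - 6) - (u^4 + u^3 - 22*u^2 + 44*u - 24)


(1) = -8*w^4 + 6*w^3 - 12*w^2 - 15*w + 18
(2) = 3*g^2 - 3*g - 18
(3) = t^5 - 22*t^4/3 + 143*t^3/9 - 122*t^2/27 - 112*t/9
(4) = 5*x^5 - 3*x^4 + 6*x^3 + 16*x^2 - 4
(5) = -u^4 + 16*u^2 - 33*u + 18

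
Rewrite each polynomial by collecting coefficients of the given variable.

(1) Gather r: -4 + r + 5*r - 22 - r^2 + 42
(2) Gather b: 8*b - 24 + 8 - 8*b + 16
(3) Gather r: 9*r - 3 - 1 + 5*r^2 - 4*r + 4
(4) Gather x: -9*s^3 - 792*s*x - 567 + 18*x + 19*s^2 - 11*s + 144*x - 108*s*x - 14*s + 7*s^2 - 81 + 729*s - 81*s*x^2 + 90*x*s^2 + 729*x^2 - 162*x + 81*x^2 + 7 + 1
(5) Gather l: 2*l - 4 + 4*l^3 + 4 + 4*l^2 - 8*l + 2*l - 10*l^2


(1) = -r^2 + 6*r + 16
(2) = 0
(3) = 5*r^2 + 5*r
(4) = -9*s^3 + 26*s^2 + 704*s + x^2*(810 - 81*s) + x*(90*s^2 - 900*s) - 640
(5) = 4*l^3 - 6*l^2 - 4*l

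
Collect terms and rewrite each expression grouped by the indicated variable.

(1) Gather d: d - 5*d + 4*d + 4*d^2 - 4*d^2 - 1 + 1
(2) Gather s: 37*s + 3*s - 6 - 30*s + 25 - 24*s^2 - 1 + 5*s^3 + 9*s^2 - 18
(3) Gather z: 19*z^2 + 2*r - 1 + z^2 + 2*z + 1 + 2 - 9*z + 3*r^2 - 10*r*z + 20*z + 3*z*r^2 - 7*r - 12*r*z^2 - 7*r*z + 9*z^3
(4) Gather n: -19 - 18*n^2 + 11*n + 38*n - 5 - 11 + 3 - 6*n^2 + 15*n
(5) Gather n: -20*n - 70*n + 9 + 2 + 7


(1) = 0
(2) = 5*s^3 - 15*s^2 + 10*s
(3) = 3*r^2 - 5*r + 9*z^3 + z^2*(20 - 12*r) + z*(3*r^2 - 17*r + 13) + 2
(4) = -24*n^2 + 64*n - 32
(5) = 18 - 90*n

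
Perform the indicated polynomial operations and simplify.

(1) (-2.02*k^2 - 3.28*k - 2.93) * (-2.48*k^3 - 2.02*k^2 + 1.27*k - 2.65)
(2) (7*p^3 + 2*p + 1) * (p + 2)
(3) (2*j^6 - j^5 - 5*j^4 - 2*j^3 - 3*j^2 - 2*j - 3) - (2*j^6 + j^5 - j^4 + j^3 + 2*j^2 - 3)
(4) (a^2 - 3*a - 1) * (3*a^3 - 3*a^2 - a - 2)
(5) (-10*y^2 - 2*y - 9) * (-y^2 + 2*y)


(1) = 5.0096*k^5 + 12.2148*k^4 + 11.3266*k^3 + 7.106*k^2 + 4.9709*k + 7.7645
(2) = 7*p^4 + 14*p^3 + 2*p^2 + 5*p + 2
(3) = -2*j^5 - 4*j^4 - 3*j^3 - 5*j^2 - 2*j
(4) = 3*a^5 - 12*a^4 + 5*a^3 + 4*a^2 + 7*a + 2
(5) = 10*y^4 - 18*y^3 + 5*y^2 - 18*y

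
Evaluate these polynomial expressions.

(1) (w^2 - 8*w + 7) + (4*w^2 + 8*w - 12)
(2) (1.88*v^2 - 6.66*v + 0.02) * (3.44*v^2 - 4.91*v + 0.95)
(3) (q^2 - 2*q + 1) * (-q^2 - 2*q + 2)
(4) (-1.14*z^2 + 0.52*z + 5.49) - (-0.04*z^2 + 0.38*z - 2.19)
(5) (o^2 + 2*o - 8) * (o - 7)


(1) = 5*w^2 - 5
(2) = 6.4672*v^4 - 32.1412*v^3 + 34.5554*v^2 - 6.4252*v + 0.019
(3) = -q^4 + 5*q^2 - 6*q + 2
(4) = -1.1*z^2 + 0.14*z + 7.68
(5) = o^3 - 5*o^2 - 22*o + 56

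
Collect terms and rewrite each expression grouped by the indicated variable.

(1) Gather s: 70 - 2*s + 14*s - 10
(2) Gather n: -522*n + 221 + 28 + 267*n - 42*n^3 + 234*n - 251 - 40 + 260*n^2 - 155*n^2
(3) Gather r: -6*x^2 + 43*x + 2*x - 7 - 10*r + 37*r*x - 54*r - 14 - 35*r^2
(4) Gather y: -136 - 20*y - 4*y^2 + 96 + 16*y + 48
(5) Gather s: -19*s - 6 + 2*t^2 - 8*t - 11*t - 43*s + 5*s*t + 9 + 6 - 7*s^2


(1) = 12*s + 60
(2) = -42*n^3 + 105*n^2 - 21*n - 42
(3) = -35*r^2 + r*(37*x - 64) - 6*x^2 + 45*x - 21
(4) = -4*y^2 - 4*y + 8
(5) = -7*s^2 + s*(5*t - 62) + 2*t^2 - 19*t + 9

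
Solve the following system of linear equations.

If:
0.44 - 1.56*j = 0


Then:
j = 0.28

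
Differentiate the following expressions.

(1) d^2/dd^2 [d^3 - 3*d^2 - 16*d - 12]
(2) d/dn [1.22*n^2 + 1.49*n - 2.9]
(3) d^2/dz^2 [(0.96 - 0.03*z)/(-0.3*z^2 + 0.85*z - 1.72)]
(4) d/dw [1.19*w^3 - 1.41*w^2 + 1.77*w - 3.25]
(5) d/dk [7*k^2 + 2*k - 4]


(1) = 6*d - 6
(2) = 2.44*n + 1.49
(3) = ((0.627 - 0.054*z)*(0.3*z^2 - 0.85*z + 1.72) + (0.03*z - 0.96)*(0.6*z - 0.85)*(1.2*z - 1.7))/(0.3*z^2 - 0.85*z + 1.72)^3
(4) = 3.57*w^2 - 2.82*w + 1.77
(5) = 14*k + 2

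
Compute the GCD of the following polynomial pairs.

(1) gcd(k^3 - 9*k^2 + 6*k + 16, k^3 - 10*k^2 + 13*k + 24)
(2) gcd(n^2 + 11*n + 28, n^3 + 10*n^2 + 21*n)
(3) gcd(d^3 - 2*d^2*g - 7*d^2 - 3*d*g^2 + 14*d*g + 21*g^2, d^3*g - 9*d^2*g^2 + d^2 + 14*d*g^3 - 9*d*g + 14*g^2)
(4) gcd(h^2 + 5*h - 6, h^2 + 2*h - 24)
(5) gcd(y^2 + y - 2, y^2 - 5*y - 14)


(1) = k^2 - 7*k - 8
(2) = gcd((n + 4)*(n + 7), n*(n + 3)*(n + 7)) = n + 7
(3) = 1
(4) = gcd((h - 1)*(h + 6), (h - 4)*(h + 6)) = h + 6
(5) = gcd((y - 1)*(y + 2), (y - 7)*(y + 2)) = y + 2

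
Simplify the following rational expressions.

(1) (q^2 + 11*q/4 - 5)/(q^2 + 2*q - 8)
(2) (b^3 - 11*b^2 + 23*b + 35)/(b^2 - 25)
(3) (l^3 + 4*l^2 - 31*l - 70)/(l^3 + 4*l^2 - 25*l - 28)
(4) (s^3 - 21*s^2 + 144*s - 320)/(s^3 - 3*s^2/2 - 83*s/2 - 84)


(1) = (4*q - 5)/(4*q - 8)
(2) = (b^2 - 6*b - 7)/(b + 5)
(3) = (l^2 - 3*l - 10)/(l^2 - 3*l - 4)
(4) = (2*s^2 - 26*s + 80)/(2*s^2 + 13*s + 21)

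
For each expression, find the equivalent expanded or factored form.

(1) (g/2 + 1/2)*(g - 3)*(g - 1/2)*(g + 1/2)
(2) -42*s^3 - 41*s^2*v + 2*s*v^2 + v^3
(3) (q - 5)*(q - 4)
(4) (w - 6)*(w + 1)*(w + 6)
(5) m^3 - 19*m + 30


(1) = g^4/2 - g^3 - 13*g^2/8 + g/4 + 3/8
(2) = (-6*s + v)*(s + v)*(7*s + v)
(3) = q^2 - 9*q + 20
(4) = w^3 + w^2 - 36*w - 36
(5) = (m - 3)*(m - 2)*(m + 5)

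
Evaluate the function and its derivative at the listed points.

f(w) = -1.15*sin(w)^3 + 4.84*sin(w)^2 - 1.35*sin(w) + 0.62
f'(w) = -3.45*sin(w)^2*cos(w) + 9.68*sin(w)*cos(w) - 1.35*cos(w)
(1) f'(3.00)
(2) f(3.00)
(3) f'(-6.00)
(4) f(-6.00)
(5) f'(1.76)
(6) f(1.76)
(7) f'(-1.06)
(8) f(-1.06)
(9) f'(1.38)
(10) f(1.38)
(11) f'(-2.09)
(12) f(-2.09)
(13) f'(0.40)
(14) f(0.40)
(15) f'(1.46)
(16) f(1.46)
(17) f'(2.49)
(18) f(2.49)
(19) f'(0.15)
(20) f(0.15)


(1) = 0.05
(2) = 0.52
(3) = 1.04
(4) = 0.60
(5) = -0.91
(6) = 2.87
(7) = -6.07
(8) = 6.24
(9) = 0.92
(10) = 2.87
(11) = 6.13
(12) = 6.19
(13) = 1.75
(14) = 0.76
(15) = 0.54
(16) = 2.93
(17) = -2.59
(18) = 1.32
(19) = 0.02
(20) = 0.52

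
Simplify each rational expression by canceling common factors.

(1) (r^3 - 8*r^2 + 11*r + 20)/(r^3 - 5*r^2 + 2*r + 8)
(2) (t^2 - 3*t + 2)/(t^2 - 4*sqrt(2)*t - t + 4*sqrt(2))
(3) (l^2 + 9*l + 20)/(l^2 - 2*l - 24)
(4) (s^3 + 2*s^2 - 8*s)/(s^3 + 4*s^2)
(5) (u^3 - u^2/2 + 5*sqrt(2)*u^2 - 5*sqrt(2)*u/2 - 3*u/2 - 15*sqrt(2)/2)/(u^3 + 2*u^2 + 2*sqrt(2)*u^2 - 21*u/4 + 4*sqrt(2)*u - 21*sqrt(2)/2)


(1) = (r - 5)/(r - 2)
(2) = (t - 2)/(t - 4*sqrt(2))
(3) = (l + 5)/(l - 6)
(4) = (s - 2)/s
(5) = (8*u^2 + u*(8 + 40*sqrt(2)) + 40*sqrt(2))/(8*u^2 + u*(16*sqrt(2) + 28) + 56*sqrt(2))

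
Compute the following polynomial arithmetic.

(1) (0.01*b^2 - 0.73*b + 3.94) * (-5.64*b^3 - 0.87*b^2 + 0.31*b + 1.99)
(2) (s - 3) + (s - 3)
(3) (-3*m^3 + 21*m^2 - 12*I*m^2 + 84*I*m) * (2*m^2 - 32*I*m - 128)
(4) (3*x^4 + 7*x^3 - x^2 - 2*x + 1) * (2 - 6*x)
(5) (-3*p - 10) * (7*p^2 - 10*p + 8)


(1) = -0.0564*b^5 + 4.1085*b^4 - 21.5834*b^3 - 3.6342*b^2 - 0.2313*b + 7.8406
(2) = 2*s - 6
(3) = -6*m^5 + 42*m^4 + 72*I*m^4 - 504*I*m^3 + 1536*I*m^2 - 10752*I*m
(4) = -18*x^5 - 36*x^4 + 20*x^3 + 10*x^2 - 10*x + 2
(5) = -21*p^3 - 40*p^2 + 76*p - 80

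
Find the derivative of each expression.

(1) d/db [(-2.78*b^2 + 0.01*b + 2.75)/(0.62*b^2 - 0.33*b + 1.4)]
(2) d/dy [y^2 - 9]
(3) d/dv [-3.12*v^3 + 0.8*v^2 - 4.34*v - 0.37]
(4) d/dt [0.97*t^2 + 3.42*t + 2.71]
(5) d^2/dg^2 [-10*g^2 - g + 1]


(1) = (0.9112*b^2 - 11.194*b + 0.9215)/(0.3844*b^4 - 0.4092*b^3 + 1.8449*b^2 - 0.924*b + 1.96)
(2) = 2*y
(3) = -9.36*v^2 + 1.6*v - 4.34
(4) = 1.94*t + 3.42
(5) = -20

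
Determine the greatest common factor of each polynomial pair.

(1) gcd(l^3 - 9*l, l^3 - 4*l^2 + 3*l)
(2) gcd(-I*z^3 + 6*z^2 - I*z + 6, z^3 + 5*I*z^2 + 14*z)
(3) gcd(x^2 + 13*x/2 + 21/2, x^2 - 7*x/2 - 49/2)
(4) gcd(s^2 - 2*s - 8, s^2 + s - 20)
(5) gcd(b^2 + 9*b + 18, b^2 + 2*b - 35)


(1) = l^2 - 3*l
(2) = 1
(3) = gcd((x + 3)*(x + 7/2), (x - 7)*(x + 7/2)) = x + 7/2
(4) = gcd((s - 4)*(s + 2), (s - 4)*(s + 5)) = s - 4
(5) = 1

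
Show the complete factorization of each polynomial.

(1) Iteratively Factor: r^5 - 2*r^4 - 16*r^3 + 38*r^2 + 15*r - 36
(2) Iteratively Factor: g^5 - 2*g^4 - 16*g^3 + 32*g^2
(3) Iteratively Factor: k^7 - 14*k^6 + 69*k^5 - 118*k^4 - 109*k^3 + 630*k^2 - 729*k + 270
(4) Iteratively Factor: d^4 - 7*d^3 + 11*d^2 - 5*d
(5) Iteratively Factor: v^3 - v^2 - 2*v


(1) = (r + 1)*(r^4 - 3*r^3 - 13*r^2 + 51*r - 36) = (r - 3)*(r + 1)*(r^3 - 13*r + 12) = (r - 3)*(r + 1)*(r + 4)*(r^2 - 4*r + 3) = (r - 3)*(r - 1)*(r + 1)*(r + 4)*(r - 3)
(2) = (g - 4)*(g^4 + 2*g^3 - 8*g^2) = g*(g - 4)*(g^3 + 2*g^2 - 8*g) = g*(g - 4)*(g + 4)*(g^2 - 2*g) = g*(g - 4)*(g - 2)*(g + 4)*(g)
(3) = (k - 5)*(k^6 - 9*k^5 + 24*k^4 + 2*k^3 - 99*k^2 + 135*k - 54) = (k - 5)*(k - 1)*(k^5 - 8*k^4 + 16*k^3 + 18*k^2 - 81*k + 54) = (k - 5)*(k - 3)*(k - 1)*(k^4 - 5*k^3 + k^2 + 21*k - 18) = (k - 5)*(k - 3)*(k - 1)*(k + 2)*(k^3 - 7*k^2 + 15*k - 9) = (k - 5)*(k - 3)^2*(k - 1)*(k + 2)*(k^2 - 4*k + 3) = (k - 5)*(k - 3)^3*(k - 1)*(k + 2)*(k - 1)
(4) = (d - 1)*(d^3 - 6*d^2 + 5*d) = (d - 5)*(d - 1)*(d^2 - d) = (d - 5)*(d - 1)^2*(d)
(5) = (v + 1)*(v^2 - 2*v) = (v - 2)*(v + 1)*(v)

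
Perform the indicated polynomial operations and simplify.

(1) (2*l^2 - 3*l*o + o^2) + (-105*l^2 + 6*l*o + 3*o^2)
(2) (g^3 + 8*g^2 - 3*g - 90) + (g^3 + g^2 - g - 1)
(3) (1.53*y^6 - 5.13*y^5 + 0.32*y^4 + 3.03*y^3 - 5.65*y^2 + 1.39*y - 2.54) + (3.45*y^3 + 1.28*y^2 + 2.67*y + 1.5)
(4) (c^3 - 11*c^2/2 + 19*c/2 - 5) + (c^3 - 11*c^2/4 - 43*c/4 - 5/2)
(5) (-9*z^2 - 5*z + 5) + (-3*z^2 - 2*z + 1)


(1) = -103*l^2 + 3*l*o + 4*o^2
(2) = 2*g^3 + 9*g^2 - 4*g - 91
(3) = 1.53*y^6 - 5.13*y^5 + 0.32*y^4 + 6.48*y^3 - 4.37*y^2 + 4.06*y - 1.04
(4) = 2*c^3 - 33*c^2/4 - 5*c/4 - 15/2
(5) = -12*z^2 - 7*z + 6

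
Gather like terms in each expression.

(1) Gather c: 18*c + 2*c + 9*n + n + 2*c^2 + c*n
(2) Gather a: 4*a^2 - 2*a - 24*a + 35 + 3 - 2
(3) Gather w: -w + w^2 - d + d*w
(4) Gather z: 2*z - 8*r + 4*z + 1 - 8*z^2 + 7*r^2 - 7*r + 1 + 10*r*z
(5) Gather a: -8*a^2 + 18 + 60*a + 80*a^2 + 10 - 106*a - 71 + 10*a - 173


(1) = 2*c^2 + c*(n + 20) + 10*n
(2) = 4*a^2 - 26*a + 36
(3) = -d + w^2 + w*(d - 1)
(4) = 7*r^2 - 15*r - 8*z^2 + z*(10*r + 6) + 2
(5) = 72*a^2 - 36*a - 216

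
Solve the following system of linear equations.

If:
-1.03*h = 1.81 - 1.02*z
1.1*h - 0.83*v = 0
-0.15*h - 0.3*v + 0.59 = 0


Then:
h = 1.08
v = 1.43
z = 2.86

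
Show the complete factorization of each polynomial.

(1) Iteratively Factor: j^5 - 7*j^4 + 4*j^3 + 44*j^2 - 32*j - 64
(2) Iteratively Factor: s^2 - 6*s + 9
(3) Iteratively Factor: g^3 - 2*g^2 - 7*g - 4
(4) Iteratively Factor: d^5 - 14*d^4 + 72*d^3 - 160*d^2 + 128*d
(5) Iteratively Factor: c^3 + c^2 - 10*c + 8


(1) = (j - 4)*(j^4 - 3*j^3 - 8*j^2 + 12*j + 16) = (j - 4)*(j - 2)*(j^3 - j^2 - 10*j - 8) = (j - 4)*(j - 2)*(j + 1)*(j^2 - 2*j - 8) = (j - 4)^2*(j - 2)*(j + 1)*(j + 2)
(2) = (s - 3)*(s - 3)
(3) = (g - 4)*(g^2 + 2*g + 1) = (g - 4)*(g + 1)*(g + 1)
(4) = (d - 2)*(d^4 - 12*d^3 + 48*d^2 - 64*d) = (d - 4)*(d - 2)*(d^3 - 8*d^2 + 16*d) = d*(d - 4)*(d - 2)*(d^2 - 8*d + 16) = d*(d - 4)^2*(d - 2)*(d - 4)
(5) = (c - 1)*(c^2 + 2*c - 8) = (c - 1)*(c + 4)*(c - 2)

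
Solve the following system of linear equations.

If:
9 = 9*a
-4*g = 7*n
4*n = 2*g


Then:
a = 1
g = 0
n = 0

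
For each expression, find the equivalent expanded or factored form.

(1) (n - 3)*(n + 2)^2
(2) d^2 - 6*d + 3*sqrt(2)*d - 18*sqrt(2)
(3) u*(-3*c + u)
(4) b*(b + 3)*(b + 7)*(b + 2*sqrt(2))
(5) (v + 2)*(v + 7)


(1) = n^3 + n^2 - 8*n - 12
(2) = (d - 6)*(d + 3*sqrt(2))
(3) = -3*c*u + u^2
(4) = b^4 + 2*sqrt(2)*b^3 + 10*b^3 + 21*b^2 + 20*sqrt(2)*b^2 + 42*sqrt(2)*b
(5) = v^2 + 9*v + 14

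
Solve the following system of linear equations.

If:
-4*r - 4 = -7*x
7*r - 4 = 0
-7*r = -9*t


Then:
r = 4/7
t = 4/9
x = 44/49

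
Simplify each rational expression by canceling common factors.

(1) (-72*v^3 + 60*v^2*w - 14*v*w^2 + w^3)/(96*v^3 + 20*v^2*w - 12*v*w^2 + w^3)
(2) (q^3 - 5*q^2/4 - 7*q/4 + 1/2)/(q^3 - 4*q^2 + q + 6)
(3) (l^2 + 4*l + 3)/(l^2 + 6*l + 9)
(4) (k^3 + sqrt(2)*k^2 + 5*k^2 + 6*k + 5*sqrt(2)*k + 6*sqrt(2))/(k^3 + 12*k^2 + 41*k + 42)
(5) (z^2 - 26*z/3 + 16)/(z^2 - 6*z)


(1) = (-12*v^2 + 8*v*w - w^2)/(16*v^2 + 6*v*w - w^2)
(2) = (4*q - 1)/(4*q - 12)
(3) = (l + 1)/(l + 3)
(4) = (k + sqrt(2))/(k + 7)
(5) = (3*z - 8)/(3*z)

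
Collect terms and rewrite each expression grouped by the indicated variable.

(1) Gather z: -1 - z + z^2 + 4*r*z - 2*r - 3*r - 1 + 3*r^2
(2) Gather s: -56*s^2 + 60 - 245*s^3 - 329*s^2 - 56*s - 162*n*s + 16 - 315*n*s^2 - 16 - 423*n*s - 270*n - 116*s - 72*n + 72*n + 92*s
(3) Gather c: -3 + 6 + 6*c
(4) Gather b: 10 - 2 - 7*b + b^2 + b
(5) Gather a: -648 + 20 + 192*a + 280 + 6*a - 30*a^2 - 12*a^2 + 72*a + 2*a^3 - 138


(1) = 3*r^2 - 5*r + z^2 + z*(4*r - 1) - 2
(2) = -270*n - 245*s^3 + s^2*(-315*n - 385) + s*(-585*n - 80) + 60
(3) = 6*c + 3
(4) = b^2 - 6*b + 8
(5) = 2*a^3 - 42*a^2 + 270*a - 486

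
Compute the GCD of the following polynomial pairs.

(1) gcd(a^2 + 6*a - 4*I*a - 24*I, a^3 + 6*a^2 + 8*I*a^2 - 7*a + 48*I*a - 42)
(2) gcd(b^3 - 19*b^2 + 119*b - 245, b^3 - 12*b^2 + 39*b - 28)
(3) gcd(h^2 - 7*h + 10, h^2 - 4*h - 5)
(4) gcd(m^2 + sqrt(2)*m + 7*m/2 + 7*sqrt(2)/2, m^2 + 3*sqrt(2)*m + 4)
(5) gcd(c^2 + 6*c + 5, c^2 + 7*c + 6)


(1) = gcd((a + 6)*(a - 4*I), (a + 6)*(a + I)*(a + 7*I)) = a + 6
(2) = b - 7
(3) = h - 5
(4) = gcd((m + 7/2)*(m + sqrt(2)), (m + sqrt(2))*(m + 2*sqrt(2))) = m + sqrt(2)
(5) = c + 1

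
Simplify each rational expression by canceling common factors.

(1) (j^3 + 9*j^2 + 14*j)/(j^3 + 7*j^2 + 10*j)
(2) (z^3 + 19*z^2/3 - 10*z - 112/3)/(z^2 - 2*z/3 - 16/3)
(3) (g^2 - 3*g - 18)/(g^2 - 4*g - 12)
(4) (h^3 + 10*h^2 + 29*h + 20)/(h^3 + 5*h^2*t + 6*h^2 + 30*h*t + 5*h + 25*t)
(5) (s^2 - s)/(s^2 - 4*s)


(1) = (j + 7)/(j + 5)
(2) = z + 7
(3) = (g + 3)/(g + 2)
(4) = (h + 4)/(h + 5*t)
(5) = (s - 1)/(s - 4)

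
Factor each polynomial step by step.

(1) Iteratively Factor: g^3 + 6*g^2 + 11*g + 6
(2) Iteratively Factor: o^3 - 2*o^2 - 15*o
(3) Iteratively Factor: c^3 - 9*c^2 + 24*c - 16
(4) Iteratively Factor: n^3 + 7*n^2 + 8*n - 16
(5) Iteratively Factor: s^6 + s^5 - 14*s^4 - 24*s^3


(1) = (g + 2)*(g^2 + 4*g + 3) = (g + 1)*(g + 2)*(g + 3)
(2) = (o + 3)*(o^2 - 5*o) = (o - 5)*(o + 3)*(o)
(3) = (c - 1)*(c^2 - 8*c + 16) = (c - 4)*(c - 1)*(c - 4)
(4) = (n - 1)*(n^2 + 8*n + 16) = (n - 1)*(n + 4)*(n + 4)
(5) = (s)*(s^5 + s^4 - 14*s^3 - 24*s^2) = s^2*(s^4 + s^3 - 14*s^2 - 24*s) = s^2*(s + 3)*(s^3 - 2*s^2 - 8*s) = s^2*(s - 4)*(s + 3)*(s^2 + 2*s) = s^2*(s - 4)*(s + 2)*(s + 3)*(s)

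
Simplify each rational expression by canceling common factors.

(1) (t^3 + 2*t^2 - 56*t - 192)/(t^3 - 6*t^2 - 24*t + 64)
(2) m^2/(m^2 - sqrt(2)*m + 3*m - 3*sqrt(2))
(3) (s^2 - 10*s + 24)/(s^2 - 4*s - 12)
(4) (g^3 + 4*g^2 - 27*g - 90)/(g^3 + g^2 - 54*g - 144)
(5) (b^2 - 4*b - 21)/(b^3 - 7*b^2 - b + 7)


(1) = (t + 6)/(t - 2)
(2) = m^2/(m^2 + m*(3 - sqrt(2)) - 3*sqrt(2))
(3) = (s - 4)/(s + 2)
(4) = (g - 5)/(g - 8)
(5) = (b + 3)/(b^2 - 1)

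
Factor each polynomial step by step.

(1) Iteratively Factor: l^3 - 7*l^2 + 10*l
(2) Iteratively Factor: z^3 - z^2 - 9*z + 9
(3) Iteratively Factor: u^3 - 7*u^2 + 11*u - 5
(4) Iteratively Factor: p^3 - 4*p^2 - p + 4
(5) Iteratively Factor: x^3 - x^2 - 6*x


(1) = (l - 2)*(l^2 - 5*l) = (l - 5)*(l - 2)*(l)
(2) = (z - 1)*(z^2 - 9) = (z - 3)*(z - 1)*(z + 3)
(3) = (u - 1)*(u^2 - 6*u + 5) = (u - 5)*(u - 1)*(u - 1)
(4) = (p + 1)*(p^2 - 5*p + 4) = (p - 1)*(p + 1)*(p - 4)
(5) = (x + 2)*(x^2 - 3*x) = (x - 3)*(x + 2)*(x)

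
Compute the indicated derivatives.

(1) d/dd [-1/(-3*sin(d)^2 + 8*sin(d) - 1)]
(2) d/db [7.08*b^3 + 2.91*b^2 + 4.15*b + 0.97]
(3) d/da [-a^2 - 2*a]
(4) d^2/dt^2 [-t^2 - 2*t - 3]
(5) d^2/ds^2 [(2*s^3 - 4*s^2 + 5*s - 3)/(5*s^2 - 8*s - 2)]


(1) = 2*(4 - 3*sin(d))*cos(d)/(3*sin(d)^2 - 8*sin(d) + 1)^2
(2) = 21.24*b^2 + 5.82*b + 4.15
(3) = -2*a - 2
(4) = -2
(5) = 2*(113*s^3 - 249*s^2 + 534*s - 318)/(125*s^6 - 600*s^5 + 810*s^4 - 32*s^3 - 324*s^2 - 96*s - 8)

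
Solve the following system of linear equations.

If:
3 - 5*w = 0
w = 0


Then:
No Solution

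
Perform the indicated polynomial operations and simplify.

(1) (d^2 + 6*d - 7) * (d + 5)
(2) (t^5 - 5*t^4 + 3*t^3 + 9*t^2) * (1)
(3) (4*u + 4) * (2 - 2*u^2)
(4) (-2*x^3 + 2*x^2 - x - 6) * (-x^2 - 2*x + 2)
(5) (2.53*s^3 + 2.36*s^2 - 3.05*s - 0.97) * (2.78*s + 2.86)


(1) = d^3 + 11*d^2 + 23*d - 35
(2) = t^5 - 5*t^4 + 3*t^3 + 9*t^2
(3) = -8*u^3 - 8*u^2 + 8*u + 8
(4) = 2*x^5 + 2*x^4 - 7*x^3 + 12*x^2 + 10*x - 12
(5) = 7.0334*s^4 + 13.7966*s^3 - 1.7294*s^2 - 11.4196*s - 2.7742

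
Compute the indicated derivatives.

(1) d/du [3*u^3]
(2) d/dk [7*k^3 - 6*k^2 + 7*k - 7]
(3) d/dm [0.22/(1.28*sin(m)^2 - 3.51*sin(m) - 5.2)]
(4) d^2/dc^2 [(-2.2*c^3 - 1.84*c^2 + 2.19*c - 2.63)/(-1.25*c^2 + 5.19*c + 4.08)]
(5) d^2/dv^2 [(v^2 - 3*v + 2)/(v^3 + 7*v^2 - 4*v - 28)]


(1) = 9*u^2
(2) = 21*k^2 - 12*k + 7
(3) = (0.7722 - 0.5632*sin(m))*cos(m)/(-1.28*sin(m)^2 + 3.51*sin(m) + 5.2)^2
(4) = (157.98909*c^3 + 360.47289*c^2 + 50.34573*c + 322.516014)/(1.953125*c^6 - 24.328125*c^5 + 81.885375*c^4 + 19.015641*c^3 - 267.273864*c^2 - 259.184448*c - 67.917312)
(5) = 2*(v^3 - 3*v^2 - 69*v - 193)/(v^6 + 27*v^5 + 285*v^4 + 1485*v^3 + 3990*v^2 + 5292*v + 2744)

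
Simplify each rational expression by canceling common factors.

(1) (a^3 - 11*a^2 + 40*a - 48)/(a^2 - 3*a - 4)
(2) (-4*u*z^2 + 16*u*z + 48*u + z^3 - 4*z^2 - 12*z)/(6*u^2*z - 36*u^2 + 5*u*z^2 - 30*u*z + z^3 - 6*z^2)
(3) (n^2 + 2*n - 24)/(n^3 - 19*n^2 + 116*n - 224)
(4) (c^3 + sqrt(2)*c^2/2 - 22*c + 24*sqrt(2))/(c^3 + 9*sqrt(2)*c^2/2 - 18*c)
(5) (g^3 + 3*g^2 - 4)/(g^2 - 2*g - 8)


(1) = (a^2 - 7*a + 12)/(a + 1)
(2) = (-4*u*z - 8*u + z^2 + 2*z)/(6*u^2 + 5*u*z + z^2)
(3) = (n + 6)/(n^2 - 15*n + 56)
(4) = (4*c^2 + 8*sqrt(2)*c - 64)/(4*c^2 + 24*sqrt(2)*c)
(5) = (g^2 + g - 2)/(g - 4)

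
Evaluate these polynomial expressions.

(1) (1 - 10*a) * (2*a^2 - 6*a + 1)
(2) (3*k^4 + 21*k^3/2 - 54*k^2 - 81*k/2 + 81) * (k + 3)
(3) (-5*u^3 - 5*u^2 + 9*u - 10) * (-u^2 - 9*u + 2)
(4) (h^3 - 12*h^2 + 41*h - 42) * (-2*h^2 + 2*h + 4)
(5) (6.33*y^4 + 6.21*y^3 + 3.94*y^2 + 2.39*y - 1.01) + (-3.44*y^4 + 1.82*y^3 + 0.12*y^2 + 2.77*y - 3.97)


(1) = -20*a^3 + 62*a^2 - 16*a + 1
(2) = 3*k^5 + 39*k^4/2 - 45*k^3/2 - 405*k^2/2 - 81*k/2 + 243
(3) = 5*u^5 + 50*u^4 + 26*u^3 - 81*u^2 + 108*u - 20
(4) = -2*h^5 + 26*h^4 - 102*h^3 + 118*h^2 + 80*h - 168
(5) = 2.89*y^4 + 8.03*y^3 + 4.06*y^2 + 5.16*y - 4.98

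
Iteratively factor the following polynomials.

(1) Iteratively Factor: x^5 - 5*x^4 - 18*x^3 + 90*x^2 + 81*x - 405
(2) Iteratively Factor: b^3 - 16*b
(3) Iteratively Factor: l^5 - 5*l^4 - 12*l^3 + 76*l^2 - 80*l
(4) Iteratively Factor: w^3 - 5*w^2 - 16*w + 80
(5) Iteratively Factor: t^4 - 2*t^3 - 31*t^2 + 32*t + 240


(1) = (x + 3)*(x^4 - 8*x^3 + 6*x^2 + 72*x - 135) = (x + 3)^2*(x^3 - 11*x^2 + 39*x - 45) = (x - 3)*(x + 3)^2*(x^2 - 8*x + 15) = (x - 5)*(x - 3)*(x + 3)^2*(x - 3)
(2) = (b - 4)*(b^2 + 4*b) = b*(b - 4)*(b + 4)
(3) = (l)*(l^4 - 5*l^3 - 12*l^2 + 76*l - 80) = l*(l - 2)*(l^3 - 3*l^2 - 18*l + 40) = l*(l - 5)*(l - 2)*(l^2 + 2*l - 8) = l*(l - 5)*(l - 2)^2*(l + 4)
(4) = (w - 5)*(w^2 - 16) = (w - 5)*(w - 4)*(w + 4)
(5) = (t - 4)*(t^3 + 2*t^2 - 23*t - 60) = (t - 5)*(t - 4)*(t^2 + 7*t + 12) = (t - 5)*(t - 4)*(t + 4)*(t + 3)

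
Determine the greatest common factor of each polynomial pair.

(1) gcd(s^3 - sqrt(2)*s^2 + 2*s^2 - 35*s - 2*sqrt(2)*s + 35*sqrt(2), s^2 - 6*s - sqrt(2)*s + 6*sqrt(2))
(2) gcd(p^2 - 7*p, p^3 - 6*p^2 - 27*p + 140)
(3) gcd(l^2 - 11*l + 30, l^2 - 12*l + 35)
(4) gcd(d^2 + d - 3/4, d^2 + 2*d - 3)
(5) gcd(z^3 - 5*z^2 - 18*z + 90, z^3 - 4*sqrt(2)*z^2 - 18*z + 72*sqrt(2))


(1) = s - sqrt(2)
(2) = gcd(p*(p - 7), (p - 7)*(p - 4)*(p + 5)) = p - 7
(3) = gcd((l - 6)*(l - 5), (l - 7)*(l - 5)) = l - 5
(4) = gcd((d - 1/2)*(d + 3/2), (d - 1)*(d + 3)) = 1
(5) = gcd((z - 5)*(z - 3*sqrt(2))*(z + 3*sqrt(2)), (z - 4*sqrt(2))*(z - 3*sqrt(2))*(z + 3*sqrt(2))) = z^2 - 18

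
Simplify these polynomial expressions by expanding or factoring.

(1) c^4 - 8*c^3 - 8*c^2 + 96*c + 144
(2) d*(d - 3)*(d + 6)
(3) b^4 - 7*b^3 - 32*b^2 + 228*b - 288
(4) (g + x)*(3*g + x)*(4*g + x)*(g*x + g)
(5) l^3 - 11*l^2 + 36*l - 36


(1) = (c - 6)^2*(c + 2)^2
(2) = d^3 + 3*d^2 - 18*d
(3) = (b - 8)*(b - 3)*(b - 2)*(b + 6)
(4) = 12*g^4*x + 12*g^4 + 19*g^3*x^2 + 19*g^3*x + 8*g^2*x^3 + 8*g^2*x^2 + g*x^4 + g*x^3
(5) = (l - 6)*(l - 3)*(l - 2)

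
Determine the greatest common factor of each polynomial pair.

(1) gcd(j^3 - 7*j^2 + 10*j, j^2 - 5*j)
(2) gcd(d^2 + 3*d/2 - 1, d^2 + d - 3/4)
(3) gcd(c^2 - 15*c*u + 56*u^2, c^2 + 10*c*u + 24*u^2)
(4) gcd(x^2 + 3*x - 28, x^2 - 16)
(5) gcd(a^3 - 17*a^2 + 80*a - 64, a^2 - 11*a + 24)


(1) = j^2 - 5*j
(2) = gcd((d - 1/2)*(d + 2), (d - 1/2)*(d + 3/2)) = d - 1/2
(3) = gcd((c - 8*u)*(c - 7*u), (c + 4*u)*(c + 6*u)) = 1
(4) = gcd((x - 4)*(x + 7), (x - 4)*(x + 4)) = x - 4
(5) = a - 8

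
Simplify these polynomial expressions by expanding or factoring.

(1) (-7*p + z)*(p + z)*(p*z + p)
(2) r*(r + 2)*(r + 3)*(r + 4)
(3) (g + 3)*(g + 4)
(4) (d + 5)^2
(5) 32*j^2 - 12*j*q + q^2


(1) = -7*p^3*z - 7*p^3 - 6*p^2*z^2 - 6*p^2*z + p*z^3 + p*z^2
(2) = r^4 + 9*r^3 + 26*r^2 + 24*r
(3) = g^2 + 7*g + 12
(4) = d^2 + 10*d + 25
(5) = (-8*j + q)*(-4*j + q)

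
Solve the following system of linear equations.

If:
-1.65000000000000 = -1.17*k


Then:
k = 1.41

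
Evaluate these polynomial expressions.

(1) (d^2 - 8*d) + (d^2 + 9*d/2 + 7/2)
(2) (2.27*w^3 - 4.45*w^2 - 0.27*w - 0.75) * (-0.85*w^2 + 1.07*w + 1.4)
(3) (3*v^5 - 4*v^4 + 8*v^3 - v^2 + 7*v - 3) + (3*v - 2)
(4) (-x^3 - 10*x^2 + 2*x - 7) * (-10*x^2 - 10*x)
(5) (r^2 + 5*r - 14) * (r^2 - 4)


(1) = 2*d^2 - 7*d/2 + 7/2
(2) = -1.9295*w^5 + 6.2114*w^4 - 1.354*w^3 - 5.8814*w^2 - 1.1805*w - 1.05
(3) = 3*v^5 - 4*v^4 + 8*v^3 - v^2 + 10*v - 5
(4) = 10*x^5 + 110*x^4 + 80*x^3 + 50*x^2 + 70*x
(5) = r^4 + 5*r^3 - 18*r^2 - 20*r + 56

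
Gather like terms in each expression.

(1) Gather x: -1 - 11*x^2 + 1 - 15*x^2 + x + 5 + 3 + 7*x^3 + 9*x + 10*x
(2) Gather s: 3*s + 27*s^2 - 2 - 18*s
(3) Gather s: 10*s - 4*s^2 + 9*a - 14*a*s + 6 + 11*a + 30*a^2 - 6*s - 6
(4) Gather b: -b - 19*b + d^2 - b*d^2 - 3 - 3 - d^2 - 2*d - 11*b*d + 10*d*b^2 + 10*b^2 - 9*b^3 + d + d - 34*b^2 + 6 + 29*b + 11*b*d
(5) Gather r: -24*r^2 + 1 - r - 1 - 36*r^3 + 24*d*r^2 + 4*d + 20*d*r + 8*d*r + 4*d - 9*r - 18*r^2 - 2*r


(1) = 7*x^3 - 26*x^2 + 20*x + 8
(2) = 27*s^2 - 15*s - 2
(3) = 30*a^2 + 20*a - 4*s^2 + s*(4 - 14*a)
(4) = -9*b^3 + b^2*(10*d - 24) + b*(9 - d^2)
(5) = 8*d - 36*r^3 + r^2*(24*d - 42) + r*(28*d - 12)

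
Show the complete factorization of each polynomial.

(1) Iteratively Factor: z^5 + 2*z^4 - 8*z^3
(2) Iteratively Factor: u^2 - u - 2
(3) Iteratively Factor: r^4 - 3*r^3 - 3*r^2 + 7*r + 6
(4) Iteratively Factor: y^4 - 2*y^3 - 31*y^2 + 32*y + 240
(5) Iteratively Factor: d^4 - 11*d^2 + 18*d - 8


(1) = (z)*(z^4 + 2*z^3 - 8*z^2) = z*(z + 4)*(z^3 - 2*z^2) = z*(z - 2)*(z + 4)*(z^2) = z^2*(z - 2)*(z + 4)*(z)
(2) = (u + 1)*(u - 2)
(3) = (r + 1)*(r^3 - 4*r^2 + r + 6) = (r - 3)*(r + 1)*(r^2 - r - 2) = (r - 3)*(r + 1)^2*(r - 2)
(4) = (y + 4)*(y^3 - 6*y^2 - 7*y + 60) = (y - 4)*(y + 4)*(y^2 - 2*y - 15) = (y - 4)*(y + 3)*(y + 4)*(y - 5)
(5) = (d - 2)*(d^3 + 2*d^2 - 7*d + 4) = (d - 2)*(d + 4)*(d^2 - 2*d + 1) = (d - 2)*(d - 1)*(d + 4)*(d - 1)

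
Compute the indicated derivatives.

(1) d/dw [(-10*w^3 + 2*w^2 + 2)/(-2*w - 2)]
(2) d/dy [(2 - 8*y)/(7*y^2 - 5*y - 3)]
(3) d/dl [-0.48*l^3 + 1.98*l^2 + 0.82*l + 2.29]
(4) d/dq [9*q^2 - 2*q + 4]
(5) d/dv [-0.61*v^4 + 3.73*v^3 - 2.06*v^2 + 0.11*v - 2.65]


(1) = (10*w^3 + 14*w^2 - 2*w + 1)/(w^2 + 2*w + 1)
(2) = 2*(28*y^2 - 14*y + 17)/(49*y^4 - 70*y^3 - 17*y^2 + 30*y + 9)
(3) = -1.44*l^2 + 3.96*l + 0.82
(4) = 18*q - 2
(5) = -2.44*v^3 + 11.19*v^2 - 4.12*v + 0.11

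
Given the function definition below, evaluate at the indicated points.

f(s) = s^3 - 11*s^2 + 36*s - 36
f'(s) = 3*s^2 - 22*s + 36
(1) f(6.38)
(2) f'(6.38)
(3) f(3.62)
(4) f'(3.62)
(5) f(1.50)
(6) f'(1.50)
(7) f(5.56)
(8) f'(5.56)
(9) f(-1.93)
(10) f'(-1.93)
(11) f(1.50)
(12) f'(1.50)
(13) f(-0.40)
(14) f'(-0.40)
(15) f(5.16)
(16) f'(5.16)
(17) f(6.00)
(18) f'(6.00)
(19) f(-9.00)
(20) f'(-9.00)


(1) = 5.63
(2) = 17.75
(3) = -2.39
(4) = -4.33
(5) = -3.38
(6) = 9.75
(7) = -4.01
(8) = 6.42
(9) = -153.64
(10) = 89.63
(11) = -3.38
(12) = 9.75
(13) = -52.22
(14) = 45.28
(15) = -5.73
(16) = 2.36
(17) = 0.00
(18) = 12.00
(19) = -1980.00
(20) = 477.00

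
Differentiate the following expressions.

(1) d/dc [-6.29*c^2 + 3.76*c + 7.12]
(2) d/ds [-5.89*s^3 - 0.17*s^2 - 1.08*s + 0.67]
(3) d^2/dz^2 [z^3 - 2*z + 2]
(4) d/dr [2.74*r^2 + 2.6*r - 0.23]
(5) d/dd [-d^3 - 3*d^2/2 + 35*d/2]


(1) = 3.76 - 12.58*c
(2) = -17.67*s^2 - 0.34*s - 1.08
(3) = 6*z
(4) = 5.48*r + 2.6
(5) = -3*d^2 - 3*d + 35/2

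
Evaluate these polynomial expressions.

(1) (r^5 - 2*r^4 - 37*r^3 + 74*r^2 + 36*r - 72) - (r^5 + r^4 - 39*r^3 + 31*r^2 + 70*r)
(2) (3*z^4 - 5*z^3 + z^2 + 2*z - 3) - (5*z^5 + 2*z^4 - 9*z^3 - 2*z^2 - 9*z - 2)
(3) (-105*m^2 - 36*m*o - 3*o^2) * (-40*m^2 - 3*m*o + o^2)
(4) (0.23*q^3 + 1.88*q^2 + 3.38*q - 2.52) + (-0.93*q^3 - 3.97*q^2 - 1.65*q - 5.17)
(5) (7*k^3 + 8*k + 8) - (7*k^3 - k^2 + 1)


(1) = -3*r^4 + 2*r^3 + 43*r^2 - 34*r - 72
(2) = -5*z^5 + z^4 + 4*z^3 + 3*z^2 + 11*z - 1
(3) = 4200*m^4 + 1755*m^3*o + 123*m^2*o^2 - 27*m*o^3 - 3*o^4
(4) = -0.7*q^3 - 2.09*q^2 + 1.73*q - 7.69
(5) = k^2 + 8*k + 7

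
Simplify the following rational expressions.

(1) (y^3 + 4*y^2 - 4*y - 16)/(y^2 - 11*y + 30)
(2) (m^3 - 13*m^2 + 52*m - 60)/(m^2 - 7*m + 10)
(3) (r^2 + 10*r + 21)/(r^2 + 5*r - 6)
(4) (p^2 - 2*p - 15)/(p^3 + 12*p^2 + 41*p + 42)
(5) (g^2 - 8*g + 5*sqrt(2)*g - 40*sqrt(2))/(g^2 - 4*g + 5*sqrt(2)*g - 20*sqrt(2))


(1) = (y^3 + 4*y^2 - 4*y - 16)/(y^2 - 11*y + 30)
(2) = m - 6
(3) = (r^2 + 10*r + 21)/(r^2 + 5*r - 6)
(4) = (p - 5)/(p^2 + 9*p + 14)
(5) = (g - 8)/(g - 4)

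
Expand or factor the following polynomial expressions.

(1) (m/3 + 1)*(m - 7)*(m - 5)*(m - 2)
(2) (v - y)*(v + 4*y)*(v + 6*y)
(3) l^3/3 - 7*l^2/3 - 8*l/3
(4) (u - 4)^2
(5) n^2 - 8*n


(1) = m^4/3 - 11*m^3/3 + 17*m^2/3 + 107*m/3 - 70
(2) = v^3 + 9*v^2*y + 14*v*y^2 - 24*y^3
(3) = l*(l/3 + 1/3)*(l - 8)
(4) = u^2 - 8*u + 16
(5) = n*(n - 8)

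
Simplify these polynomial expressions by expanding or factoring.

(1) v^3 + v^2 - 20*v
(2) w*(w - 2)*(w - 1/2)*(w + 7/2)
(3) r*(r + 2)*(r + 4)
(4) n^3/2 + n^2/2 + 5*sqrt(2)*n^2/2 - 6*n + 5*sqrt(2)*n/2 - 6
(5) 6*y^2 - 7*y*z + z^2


(1) = v*(v - 4)*(v + 5)
(2) = w^4 + w^3 - 31*w^2/4 + 7*w/2
(3) = r^3 + 6*r^2 + 8*r
(4) = (n/2 + 1/2)*(n - sqrt(2))*(n + 6*sqrt(2))
(5) = (-6*y + z)*(-y + z)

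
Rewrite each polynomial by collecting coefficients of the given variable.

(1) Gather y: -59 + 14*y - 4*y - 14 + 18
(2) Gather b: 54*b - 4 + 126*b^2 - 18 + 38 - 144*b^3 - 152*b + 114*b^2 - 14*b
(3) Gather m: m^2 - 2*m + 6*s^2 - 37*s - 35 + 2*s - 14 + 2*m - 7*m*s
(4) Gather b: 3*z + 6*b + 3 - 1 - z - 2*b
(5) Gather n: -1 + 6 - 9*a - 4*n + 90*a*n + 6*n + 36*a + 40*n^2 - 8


(1) = 10*y - 55
(2) = -144*b^3 + 240*b^2 - 112*b + 16
(3) = m^2 - 7*m*s + 6*s^2 - 35*s - 49
(4) = 4*b + 2*z + 2
(5) = 27*a + 40*n^2 + n*(90*a + 2) - 3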